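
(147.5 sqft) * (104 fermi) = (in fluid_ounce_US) 4.819e-08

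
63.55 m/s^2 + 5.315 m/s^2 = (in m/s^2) 68.86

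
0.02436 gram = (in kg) 2.436e-05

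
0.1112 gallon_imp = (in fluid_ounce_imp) 17.79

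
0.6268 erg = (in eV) 3.912e+11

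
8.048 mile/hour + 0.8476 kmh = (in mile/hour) 8.575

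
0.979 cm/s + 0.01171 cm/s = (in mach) 2.91e-05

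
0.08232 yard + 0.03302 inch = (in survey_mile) 4.729e-05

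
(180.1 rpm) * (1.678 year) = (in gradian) 6.354e+10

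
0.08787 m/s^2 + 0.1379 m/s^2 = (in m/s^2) 0.2258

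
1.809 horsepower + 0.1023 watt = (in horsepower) 1.809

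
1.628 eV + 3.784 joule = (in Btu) 0.003587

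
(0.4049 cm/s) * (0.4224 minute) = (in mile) 6.376e-05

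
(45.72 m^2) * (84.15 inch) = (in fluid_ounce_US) 3.304e+06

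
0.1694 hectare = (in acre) 0.4186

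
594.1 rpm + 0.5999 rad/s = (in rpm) 599.8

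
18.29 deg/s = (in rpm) 3.048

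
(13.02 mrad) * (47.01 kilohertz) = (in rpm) 5845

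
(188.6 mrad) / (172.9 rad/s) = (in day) 1.263e-08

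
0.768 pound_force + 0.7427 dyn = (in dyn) 3.416e+05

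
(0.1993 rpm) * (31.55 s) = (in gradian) 41.92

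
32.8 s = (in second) 32.8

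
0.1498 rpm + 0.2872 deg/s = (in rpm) 0.1977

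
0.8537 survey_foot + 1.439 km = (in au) 9.621e-09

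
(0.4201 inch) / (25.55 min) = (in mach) 2.044e-08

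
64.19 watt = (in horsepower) 0.08608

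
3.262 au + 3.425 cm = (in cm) 4.88e+13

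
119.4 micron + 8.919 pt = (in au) 2.183e-14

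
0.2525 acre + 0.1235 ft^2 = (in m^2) 1022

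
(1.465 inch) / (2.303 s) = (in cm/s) 1.616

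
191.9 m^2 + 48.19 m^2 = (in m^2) 240.1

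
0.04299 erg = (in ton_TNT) 1.027e-18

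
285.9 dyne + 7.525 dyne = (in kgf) 0.0002992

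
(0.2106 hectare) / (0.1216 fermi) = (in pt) 4.909e+22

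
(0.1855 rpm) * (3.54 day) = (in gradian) 3.782e+05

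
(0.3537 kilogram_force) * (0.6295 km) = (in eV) 1.363e+22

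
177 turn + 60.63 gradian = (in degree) 6.377e+04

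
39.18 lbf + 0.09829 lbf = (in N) 174.7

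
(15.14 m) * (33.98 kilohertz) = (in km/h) 1.852e+06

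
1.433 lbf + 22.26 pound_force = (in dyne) 1.054e+07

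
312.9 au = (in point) 1.327e+17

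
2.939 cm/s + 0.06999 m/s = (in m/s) 0.09938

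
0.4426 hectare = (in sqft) 4.764e+04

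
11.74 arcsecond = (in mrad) 0.05692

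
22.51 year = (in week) 1174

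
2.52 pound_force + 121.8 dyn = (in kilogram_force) 1.143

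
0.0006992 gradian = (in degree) 0.0006293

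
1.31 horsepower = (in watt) 976.9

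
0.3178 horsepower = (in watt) 237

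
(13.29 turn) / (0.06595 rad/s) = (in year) 4.015e-05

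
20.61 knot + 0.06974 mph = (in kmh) 38.28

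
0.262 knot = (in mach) 0.0003958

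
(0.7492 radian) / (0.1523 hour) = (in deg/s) 0.07829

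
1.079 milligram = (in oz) 3.806e-05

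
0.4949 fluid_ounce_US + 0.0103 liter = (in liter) 0.02494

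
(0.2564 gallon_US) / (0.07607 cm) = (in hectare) 0.0001276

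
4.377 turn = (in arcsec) 5.673e+06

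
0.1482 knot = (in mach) 0.0002239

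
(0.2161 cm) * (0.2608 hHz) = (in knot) 0.1096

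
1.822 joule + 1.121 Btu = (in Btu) 1.123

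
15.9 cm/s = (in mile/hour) 0.3557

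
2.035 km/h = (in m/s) 0.5653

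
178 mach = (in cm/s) 6.061e+06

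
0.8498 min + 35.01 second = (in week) 0.0001422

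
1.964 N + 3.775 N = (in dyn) 5.739e+05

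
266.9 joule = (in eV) 1.666e+21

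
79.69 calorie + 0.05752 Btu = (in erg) 3.941e+09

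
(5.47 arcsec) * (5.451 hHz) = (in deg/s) 0.8282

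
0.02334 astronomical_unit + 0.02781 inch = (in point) 9.897e+12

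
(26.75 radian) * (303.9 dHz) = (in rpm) 7763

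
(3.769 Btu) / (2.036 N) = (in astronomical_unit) 1.306e-08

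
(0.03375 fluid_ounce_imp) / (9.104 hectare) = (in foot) 3.456e-11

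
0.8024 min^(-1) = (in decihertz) 0.1337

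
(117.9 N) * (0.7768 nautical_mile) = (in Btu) 160.8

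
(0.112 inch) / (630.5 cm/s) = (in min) 7.52e-06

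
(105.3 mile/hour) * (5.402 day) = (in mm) 2.197e+10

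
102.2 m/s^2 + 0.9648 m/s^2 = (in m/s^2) 103.2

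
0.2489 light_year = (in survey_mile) 1.463e+12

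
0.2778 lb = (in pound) 0.2778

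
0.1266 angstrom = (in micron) 1.266e-05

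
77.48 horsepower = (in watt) 5.778e+04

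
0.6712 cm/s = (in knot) 0.01305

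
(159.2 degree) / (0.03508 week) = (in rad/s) 0.000131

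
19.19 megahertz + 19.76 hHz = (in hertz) 1.919e+07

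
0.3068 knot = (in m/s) 0.1578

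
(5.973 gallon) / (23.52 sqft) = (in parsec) 3.353e-19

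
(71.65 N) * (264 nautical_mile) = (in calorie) 8.373e+06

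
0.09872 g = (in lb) 0.0002176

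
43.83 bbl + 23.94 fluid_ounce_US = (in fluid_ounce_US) 2.357e+05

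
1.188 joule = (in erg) 1.188e+07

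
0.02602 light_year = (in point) 6.978e+17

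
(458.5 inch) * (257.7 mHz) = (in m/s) 3.001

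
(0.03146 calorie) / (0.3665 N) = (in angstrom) 3.592e+09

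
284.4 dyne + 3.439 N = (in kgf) 0.351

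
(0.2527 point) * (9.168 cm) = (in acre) 2.02e-09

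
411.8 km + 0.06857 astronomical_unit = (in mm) 1.026e+13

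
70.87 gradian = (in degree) 63.78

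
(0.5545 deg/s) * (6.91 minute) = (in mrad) 4012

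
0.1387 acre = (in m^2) 561.3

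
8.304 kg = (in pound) 18.31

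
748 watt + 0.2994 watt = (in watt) 748.3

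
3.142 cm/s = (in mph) 0.07028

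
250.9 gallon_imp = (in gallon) 301.3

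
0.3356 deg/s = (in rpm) 0.05593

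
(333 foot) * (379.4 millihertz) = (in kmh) 138.6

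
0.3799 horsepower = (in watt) 283.3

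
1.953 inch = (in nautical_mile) 2.679e-05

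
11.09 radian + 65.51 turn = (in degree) 2.422e+04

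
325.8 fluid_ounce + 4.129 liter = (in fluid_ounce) 465.4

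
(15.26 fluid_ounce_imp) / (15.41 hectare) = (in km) 2.814e-12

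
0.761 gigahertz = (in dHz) 7.61e+09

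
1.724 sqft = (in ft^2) 1.724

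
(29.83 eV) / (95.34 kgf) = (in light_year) 5.403e-37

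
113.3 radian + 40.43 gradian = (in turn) 18.13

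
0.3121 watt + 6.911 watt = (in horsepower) 0.009686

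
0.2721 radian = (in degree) 15.59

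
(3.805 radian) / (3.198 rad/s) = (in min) 0.01983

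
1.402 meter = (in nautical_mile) 0.000757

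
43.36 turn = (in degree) 1.561e+04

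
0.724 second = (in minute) 0.01207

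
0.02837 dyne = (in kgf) 2.893e-08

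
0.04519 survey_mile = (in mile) 0.04519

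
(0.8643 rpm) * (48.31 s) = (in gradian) 278.4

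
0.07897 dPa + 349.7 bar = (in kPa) 3.497e+04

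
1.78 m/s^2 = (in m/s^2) 1.78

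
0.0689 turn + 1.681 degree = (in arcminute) 1589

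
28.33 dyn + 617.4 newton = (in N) 617.4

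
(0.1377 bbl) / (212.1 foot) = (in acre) 8.368e-08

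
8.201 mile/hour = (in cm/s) 366.6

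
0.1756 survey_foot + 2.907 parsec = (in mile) 5.574e+13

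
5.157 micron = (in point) 0.01462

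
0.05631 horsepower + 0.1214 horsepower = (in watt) 132.5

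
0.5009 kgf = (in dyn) 4.912e+05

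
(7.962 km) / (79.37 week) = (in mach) 4.871e-07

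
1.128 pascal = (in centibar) 0.001128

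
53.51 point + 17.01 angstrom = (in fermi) 1.888e+13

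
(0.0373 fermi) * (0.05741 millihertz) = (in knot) 4.163e-21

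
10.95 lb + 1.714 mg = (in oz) 175.2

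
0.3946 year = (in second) 1.244e+07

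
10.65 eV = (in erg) 1.706e-11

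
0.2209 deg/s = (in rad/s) 0.003855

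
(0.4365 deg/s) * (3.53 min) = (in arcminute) 5547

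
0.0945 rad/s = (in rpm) 0.9024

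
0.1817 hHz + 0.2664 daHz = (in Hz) 20.83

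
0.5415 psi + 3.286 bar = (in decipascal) 3.323e+06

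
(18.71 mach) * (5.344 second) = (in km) 34.05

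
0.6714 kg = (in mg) 6.714e+05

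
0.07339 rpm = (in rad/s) 0.007685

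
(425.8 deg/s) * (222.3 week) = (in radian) 9.992e+08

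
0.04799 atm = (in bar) 0.04863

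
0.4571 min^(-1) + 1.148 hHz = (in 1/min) 6888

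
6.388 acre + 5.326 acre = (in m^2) 4.74e+04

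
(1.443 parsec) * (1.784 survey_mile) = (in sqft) 1.376e+21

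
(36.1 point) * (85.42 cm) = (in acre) 2.688e-06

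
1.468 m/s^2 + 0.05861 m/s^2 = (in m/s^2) 1.527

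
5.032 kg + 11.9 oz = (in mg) 5.369e+06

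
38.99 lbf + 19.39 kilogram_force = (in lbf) 81.74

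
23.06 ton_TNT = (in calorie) 2.306e+10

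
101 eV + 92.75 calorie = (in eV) 2.422e+21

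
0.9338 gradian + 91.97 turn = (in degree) 3.311e+04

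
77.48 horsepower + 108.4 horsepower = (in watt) 1.386e+05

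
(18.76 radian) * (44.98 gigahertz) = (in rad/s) 8.438e+11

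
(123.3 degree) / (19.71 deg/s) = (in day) 7.24e-05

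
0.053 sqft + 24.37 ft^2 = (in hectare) 0.0002269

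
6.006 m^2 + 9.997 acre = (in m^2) 4.046e+04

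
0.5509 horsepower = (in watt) 410.8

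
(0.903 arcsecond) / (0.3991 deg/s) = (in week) 1.039e-09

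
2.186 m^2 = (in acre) 0.0005402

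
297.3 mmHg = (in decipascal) 3.964e+05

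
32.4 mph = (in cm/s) 1448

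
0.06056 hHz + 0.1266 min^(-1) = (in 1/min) 363.5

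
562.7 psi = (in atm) 38.29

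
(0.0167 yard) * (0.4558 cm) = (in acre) 1.72e-08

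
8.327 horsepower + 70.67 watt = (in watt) 6280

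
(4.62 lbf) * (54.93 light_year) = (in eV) 6.666e+37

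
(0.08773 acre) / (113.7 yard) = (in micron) 3.415e+06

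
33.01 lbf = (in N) 146.8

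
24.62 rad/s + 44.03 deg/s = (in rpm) 242.4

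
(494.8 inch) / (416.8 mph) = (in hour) 1.874e-05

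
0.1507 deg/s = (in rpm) 0.02512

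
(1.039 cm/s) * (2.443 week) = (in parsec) 4.975e-13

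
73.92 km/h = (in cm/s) 2053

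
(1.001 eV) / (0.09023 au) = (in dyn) 1.188e-24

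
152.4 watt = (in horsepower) 0.2044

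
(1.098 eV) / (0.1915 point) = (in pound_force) 5.854e-16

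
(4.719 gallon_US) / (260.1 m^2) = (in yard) 7.511e-05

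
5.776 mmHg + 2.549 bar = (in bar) 2.557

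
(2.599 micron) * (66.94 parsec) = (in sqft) 5.778e+13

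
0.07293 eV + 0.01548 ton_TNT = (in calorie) 1.548e+07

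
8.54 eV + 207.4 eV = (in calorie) 8.269e-18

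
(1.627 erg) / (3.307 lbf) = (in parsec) 3.584e-25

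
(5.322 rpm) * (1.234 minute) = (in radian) 41.26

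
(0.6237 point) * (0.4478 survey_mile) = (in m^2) 0.1586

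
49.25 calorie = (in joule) 206.1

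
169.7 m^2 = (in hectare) 0.01697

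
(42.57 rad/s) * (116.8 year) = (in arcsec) 3.234e+16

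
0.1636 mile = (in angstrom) 2.633e+12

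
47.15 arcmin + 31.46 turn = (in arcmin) 6.796e+05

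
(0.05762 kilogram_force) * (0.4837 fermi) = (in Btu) 2.591e-19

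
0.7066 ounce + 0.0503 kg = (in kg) 0.07033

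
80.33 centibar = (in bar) 0.8033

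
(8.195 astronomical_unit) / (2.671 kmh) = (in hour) 4.59e+08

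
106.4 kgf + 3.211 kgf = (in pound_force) 241.7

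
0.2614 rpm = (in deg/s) 1.568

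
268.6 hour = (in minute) 1.612e+04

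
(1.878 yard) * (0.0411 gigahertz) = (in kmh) 2.541e+08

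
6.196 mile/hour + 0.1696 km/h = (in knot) 5.476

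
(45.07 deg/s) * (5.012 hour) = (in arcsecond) 2.928e+09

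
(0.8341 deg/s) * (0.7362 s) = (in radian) 0.01072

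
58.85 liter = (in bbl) 0.3702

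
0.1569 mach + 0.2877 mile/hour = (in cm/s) 5355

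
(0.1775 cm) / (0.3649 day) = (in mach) 1.653e-10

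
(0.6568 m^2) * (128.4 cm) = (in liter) 843.3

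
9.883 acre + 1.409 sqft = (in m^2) 4e+04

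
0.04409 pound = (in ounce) 0.7054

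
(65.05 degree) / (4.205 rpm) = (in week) 4.263e-06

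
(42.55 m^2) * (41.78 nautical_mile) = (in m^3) 3.292e+06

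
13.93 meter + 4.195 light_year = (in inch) 1.563e+18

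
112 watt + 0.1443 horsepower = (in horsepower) 0.2945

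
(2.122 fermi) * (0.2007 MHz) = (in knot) 8.279e-10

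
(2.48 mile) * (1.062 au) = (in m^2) 6.341e+14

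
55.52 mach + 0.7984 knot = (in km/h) 6.806e+04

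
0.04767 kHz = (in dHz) 476.7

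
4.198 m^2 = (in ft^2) 45.19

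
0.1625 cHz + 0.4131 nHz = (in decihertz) 0.01625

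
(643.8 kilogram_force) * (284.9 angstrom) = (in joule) 0.0001799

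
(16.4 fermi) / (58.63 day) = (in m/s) 3.238e-21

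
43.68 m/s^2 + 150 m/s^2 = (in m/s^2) 193.7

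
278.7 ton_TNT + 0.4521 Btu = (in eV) 7.278e+30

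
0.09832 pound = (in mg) 4.46e+04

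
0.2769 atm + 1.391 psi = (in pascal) 3.765e+04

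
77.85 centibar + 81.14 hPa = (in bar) 0.8596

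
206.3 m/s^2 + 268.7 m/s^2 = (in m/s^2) 475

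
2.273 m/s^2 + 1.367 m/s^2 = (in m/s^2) 3.64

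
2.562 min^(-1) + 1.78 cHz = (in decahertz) 0.00605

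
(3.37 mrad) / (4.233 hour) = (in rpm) 2.112e-06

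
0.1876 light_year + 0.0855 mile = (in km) 1.775e+12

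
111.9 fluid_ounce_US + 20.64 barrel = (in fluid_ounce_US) 1.111e+05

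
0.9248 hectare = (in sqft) 9.954e+04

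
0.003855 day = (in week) 0.0005507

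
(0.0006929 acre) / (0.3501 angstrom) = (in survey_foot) 2.628e+11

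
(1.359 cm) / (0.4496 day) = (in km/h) 1.259e-06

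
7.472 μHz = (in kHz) 7.472e-09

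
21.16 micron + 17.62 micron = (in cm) 0.003878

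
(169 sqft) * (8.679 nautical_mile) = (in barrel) 1.587e+06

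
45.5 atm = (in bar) 46.1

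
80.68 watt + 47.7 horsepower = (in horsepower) 47.81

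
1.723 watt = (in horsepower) 0.002311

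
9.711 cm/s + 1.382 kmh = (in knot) 0.935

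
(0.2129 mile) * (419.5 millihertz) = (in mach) 0.4221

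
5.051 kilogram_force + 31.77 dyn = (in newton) 49.53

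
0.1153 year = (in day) 42.08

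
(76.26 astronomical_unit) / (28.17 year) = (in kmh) 4.623e+04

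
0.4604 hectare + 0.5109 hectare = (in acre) 2.4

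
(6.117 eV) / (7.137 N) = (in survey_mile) 8.533e-23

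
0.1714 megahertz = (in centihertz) 1.714e+07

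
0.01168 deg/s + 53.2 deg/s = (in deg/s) 53.21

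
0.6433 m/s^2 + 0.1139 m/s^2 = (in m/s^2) 0.7572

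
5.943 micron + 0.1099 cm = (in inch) 0.0435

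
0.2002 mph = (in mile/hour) 0.2002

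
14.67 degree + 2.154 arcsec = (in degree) 14.67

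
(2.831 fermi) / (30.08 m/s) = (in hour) 2.614e-20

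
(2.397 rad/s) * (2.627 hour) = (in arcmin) 7.793e+07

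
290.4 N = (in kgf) 29.61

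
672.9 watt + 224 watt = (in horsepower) 1.203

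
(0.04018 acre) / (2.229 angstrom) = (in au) 4.876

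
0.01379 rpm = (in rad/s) 0.001444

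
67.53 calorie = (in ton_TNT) 6.753e-08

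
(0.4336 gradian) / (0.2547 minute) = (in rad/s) 0.0004457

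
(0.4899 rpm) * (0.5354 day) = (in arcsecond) 4.895e+08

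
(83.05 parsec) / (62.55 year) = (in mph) 2.906e+09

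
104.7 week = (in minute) 1.055e+06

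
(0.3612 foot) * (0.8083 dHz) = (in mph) 0.01991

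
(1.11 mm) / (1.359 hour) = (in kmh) 8.168e-07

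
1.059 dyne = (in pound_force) 2.381e-06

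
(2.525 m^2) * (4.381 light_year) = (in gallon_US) 2.765e+19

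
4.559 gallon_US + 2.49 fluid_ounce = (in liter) 17.33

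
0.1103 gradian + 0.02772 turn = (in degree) 10.08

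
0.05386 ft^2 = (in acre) 1.236e-06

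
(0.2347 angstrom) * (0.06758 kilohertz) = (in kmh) 5.71e-09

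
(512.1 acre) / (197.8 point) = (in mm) 2.97e+10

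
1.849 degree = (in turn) 0.005136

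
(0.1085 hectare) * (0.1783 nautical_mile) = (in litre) 3.583e+08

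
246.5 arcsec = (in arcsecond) 246.5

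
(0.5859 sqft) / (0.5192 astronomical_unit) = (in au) 4.685e-24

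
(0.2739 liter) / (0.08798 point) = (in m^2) 8.825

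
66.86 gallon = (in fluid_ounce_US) 8558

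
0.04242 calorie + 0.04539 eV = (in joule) 0.1775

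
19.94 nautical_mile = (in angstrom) 3.693e+14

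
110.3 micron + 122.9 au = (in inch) 7.238e+14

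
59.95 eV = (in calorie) 2.296e-18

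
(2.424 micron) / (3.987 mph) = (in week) 2.249e-12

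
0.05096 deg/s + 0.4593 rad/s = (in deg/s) 26.37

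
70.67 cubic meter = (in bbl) 444.5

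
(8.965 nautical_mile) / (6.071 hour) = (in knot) 1.477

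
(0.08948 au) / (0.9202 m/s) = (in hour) 4.041e+06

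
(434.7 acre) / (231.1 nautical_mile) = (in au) 2.748e-11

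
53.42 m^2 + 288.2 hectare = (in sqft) 3.102e+07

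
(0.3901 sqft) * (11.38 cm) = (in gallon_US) 1.09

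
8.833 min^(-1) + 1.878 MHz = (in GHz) 0.001878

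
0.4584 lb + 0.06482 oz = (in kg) 0.2098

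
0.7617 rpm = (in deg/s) 4.57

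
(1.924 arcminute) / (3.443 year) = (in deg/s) 2.953e-10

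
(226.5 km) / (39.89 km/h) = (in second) 2.044e+04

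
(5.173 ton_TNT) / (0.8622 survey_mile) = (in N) 1.56e+07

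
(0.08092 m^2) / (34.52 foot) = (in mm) 7.691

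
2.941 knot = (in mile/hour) 3.384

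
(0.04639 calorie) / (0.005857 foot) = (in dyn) 1.087e+07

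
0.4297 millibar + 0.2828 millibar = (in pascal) 71.25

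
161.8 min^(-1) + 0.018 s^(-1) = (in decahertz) 0.2715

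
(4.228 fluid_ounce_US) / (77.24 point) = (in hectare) 4.589e-07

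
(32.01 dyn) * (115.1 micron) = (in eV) 2.3e+11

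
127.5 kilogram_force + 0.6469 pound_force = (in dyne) 1.253e+08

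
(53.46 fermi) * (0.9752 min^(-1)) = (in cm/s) 8.689e-14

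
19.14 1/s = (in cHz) 1914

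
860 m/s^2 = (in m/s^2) 860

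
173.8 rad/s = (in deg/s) 9958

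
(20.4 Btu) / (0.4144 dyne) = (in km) 5.194e+06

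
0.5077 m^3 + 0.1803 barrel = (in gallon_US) 141.7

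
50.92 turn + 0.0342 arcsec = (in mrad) 3.199e+05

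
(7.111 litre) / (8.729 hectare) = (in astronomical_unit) 5.446e-19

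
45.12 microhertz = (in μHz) 45.12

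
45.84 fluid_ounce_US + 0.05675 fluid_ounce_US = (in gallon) 0.3586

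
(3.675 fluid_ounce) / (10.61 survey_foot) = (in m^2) 3.361e-05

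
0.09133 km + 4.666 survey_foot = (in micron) 9.275e+07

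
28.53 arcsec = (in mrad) 0.1383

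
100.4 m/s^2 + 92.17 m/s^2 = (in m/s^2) 192.6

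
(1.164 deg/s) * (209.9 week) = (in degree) 1.478e+08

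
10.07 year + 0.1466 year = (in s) 3.222e+08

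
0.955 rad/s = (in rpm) 9.12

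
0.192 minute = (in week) 1.905e-05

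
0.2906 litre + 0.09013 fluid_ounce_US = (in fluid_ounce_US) 9.916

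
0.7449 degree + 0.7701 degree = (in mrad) 26.44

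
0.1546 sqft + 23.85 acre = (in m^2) 9.652e+04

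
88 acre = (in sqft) 3.833e+06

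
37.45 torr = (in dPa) 4.993e+04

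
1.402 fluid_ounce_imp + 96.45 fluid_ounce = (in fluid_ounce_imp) 101.8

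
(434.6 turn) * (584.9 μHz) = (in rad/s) 1.597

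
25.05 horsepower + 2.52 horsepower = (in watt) 2.056e+04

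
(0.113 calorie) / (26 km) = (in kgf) 1.854e-06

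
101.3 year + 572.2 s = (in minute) 5.324e+07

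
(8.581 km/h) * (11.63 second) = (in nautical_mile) 0.01497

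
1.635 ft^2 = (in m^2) 0.1519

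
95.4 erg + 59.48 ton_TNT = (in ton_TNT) 59.48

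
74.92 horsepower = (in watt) 5.587e+04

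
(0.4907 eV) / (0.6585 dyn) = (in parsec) 3.869e-31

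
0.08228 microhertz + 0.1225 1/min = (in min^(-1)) 0.1225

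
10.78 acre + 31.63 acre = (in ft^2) 1.847e+06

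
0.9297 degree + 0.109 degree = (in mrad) 18.13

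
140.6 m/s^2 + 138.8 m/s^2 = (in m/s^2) 279.4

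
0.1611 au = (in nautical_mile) 1.301e+07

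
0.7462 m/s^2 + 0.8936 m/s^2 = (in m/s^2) 1.64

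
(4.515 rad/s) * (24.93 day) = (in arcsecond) 2.006e+12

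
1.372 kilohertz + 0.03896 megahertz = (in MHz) 0.04033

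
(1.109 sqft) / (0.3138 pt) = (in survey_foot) 3053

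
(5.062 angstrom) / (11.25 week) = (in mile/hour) 1.664e-16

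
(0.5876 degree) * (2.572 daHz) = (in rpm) 2.519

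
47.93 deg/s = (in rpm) 7.988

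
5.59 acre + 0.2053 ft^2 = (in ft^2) 2.435e+05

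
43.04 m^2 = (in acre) 0.01064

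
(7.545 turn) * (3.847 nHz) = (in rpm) 1.742e-06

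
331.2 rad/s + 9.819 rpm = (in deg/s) 1.904e+04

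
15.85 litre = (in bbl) 0.09969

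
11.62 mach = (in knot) 7691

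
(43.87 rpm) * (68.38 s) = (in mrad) 3.141e+05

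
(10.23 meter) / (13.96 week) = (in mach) 3.558e-09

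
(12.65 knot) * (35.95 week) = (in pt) 4.011e+11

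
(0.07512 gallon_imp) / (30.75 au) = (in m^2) 7.424e-17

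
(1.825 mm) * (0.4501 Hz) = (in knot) 0.001597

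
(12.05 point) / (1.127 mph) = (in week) 1.395e-08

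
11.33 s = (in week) 1.873e-05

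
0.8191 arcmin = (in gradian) 0.01517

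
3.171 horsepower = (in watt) 2365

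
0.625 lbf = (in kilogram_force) 0.2835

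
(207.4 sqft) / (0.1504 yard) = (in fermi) 1.401e+17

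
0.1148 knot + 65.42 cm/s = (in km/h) 2.568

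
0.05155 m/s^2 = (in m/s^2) 0.05155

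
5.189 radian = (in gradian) 330.3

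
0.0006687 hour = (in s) 2.407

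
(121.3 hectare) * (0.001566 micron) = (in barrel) 0.01195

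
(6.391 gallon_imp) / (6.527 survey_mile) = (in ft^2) 2.977e-05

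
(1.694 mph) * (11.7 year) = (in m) 2.794e+08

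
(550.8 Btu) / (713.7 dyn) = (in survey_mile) 5.059e+04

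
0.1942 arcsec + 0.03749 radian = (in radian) 0.03749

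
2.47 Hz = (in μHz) 2.47e+06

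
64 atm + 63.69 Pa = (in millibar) 6.485e+04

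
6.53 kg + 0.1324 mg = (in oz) 230.3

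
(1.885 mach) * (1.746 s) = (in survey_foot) 3677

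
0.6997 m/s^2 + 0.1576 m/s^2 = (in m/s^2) 0.8573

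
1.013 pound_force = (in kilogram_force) 0.4595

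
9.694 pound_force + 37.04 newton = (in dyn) 8.016e+06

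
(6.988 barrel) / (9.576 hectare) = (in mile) 7.209e-09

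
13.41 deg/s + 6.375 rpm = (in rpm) 8.61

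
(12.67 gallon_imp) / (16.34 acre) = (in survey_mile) 5.412e-10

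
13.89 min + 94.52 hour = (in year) 0.01082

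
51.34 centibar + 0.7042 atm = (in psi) 17.8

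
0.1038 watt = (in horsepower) 0.0001392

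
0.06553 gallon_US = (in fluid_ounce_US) 8.388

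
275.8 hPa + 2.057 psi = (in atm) 0.4122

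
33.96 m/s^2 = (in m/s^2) 33.96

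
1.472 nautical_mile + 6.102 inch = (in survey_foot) 8945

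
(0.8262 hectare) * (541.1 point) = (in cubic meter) 1577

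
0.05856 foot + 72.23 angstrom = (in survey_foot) 0.05856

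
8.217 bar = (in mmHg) 6163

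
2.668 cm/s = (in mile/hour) 0.05968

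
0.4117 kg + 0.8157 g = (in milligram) 4.125e+05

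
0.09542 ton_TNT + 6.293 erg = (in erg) 3.992e+15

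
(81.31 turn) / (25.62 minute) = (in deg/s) 19.04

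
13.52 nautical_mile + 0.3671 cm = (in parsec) 8.115e-13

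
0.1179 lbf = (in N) 0.5244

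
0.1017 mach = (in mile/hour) 77.46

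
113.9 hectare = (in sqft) 1.226e+07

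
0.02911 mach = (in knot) 19.27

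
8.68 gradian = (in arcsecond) 2.812e+04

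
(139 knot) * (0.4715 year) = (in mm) 1.063e+12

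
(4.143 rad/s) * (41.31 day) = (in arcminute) 5.083e+10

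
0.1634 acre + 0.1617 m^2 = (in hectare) 0.06614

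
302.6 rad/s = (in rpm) 2890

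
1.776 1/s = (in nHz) 1.776e+09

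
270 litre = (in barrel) 1.698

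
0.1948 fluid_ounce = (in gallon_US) 0.001522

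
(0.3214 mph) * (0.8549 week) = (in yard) 8.124e+04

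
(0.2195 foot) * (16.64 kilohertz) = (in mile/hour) 2490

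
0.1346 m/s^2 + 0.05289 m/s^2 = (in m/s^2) 0.1875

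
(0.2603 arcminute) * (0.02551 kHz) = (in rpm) 0.01845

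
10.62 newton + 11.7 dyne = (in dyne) 1.062e+06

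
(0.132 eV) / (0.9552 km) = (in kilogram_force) 2.258e-24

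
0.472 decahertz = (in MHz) 4.72e-06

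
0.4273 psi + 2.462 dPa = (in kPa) 2.946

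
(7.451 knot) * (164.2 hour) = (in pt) 6.423e+09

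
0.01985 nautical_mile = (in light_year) 3.886e-15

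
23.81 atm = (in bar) 24.13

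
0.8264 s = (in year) 2.62e-08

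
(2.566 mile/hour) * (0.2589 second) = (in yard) 0.3248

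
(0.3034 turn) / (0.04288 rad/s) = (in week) 7.351e-05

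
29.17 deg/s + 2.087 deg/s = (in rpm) 5.21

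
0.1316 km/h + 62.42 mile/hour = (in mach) 0.08206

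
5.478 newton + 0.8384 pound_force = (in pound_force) 2.07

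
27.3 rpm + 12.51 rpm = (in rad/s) 4.169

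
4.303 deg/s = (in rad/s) 0.0751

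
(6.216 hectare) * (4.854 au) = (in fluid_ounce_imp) 1.589e+21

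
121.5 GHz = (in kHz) 1.215e+08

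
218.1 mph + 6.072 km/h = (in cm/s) 9919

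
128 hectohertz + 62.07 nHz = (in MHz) 0.0128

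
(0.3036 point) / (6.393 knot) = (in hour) 9.046e-09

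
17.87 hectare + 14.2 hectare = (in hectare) 32.07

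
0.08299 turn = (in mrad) 521.4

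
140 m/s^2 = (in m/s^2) 140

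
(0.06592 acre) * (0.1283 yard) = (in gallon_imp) 6884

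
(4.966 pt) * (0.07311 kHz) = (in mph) 0.2865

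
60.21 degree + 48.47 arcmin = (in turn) 0.1695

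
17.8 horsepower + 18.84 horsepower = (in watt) 2.732e+04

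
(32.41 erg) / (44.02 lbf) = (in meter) 1.655e-08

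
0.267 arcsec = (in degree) 7.417e-05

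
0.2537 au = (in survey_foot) 1.245e+11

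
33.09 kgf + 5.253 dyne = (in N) 324.5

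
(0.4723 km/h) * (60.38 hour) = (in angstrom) 2.852e+14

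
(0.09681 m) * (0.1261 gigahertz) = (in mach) 3.585e+04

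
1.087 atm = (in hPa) 1101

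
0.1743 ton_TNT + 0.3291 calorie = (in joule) 7.293e+08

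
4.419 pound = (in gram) 2004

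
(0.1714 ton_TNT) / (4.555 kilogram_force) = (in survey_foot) 5.267e+07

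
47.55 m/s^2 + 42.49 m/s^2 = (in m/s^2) 90.04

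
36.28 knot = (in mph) 41.75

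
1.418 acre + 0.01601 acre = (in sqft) 6.247e+04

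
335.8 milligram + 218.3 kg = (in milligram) 2.183e+08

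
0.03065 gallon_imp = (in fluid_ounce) 4.712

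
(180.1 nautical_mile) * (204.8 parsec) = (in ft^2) 2.269e+25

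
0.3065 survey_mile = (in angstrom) 4.933e+12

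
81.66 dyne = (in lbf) 0.0001836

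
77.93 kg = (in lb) 171.8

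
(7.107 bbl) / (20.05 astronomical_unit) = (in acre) 9.309e-17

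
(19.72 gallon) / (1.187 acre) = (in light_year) 1.643e-21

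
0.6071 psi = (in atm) 0.04131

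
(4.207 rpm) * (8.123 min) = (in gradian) 1.367e+04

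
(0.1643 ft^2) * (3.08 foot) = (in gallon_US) 3.785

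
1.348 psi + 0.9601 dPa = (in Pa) 9294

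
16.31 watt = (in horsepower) 0.02187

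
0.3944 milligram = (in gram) 0.0003944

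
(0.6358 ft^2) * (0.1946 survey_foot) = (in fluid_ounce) 118.5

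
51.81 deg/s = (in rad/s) 0.9043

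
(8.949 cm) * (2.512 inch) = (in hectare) 5.71e-07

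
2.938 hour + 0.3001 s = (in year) 0.0003354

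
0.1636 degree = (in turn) 0.0004544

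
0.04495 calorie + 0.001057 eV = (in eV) 1.174e+18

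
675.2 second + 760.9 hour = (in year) 0.08688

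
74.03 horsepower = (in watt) 5.52e+04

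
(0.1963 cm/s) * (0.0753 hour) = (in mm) 532.1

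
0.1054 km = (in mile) 0.06549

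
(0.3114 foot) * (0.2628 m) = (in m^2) 0.02494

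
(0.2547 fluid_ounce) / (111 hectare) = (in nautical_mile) 3.664e-15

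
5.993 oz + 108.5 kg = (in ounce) 3833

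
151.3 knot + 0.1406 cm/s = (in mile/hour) 174.1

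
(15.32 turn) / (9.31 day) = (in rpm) 0.001143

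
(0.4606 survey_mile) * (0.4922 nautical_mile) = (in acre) 167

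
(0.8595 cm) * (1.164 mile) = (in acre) 0.003979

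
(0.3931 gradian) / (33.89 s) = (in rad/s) 0.0001822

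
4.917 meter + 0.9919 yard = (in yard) 6.369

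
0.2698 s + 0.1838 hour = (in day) 0.007661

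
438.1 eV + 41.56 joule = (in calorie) 9.933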